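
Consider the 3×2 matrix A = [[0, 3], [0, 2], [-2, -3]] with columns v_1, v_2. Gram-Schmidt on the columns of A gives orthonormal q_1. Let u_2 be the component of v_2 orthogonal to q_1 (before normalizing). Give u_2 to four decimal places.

v_1 = (0, 0, -2); ‖v_1‖ = 2.0000, so q_1 = (0.0000, 0.0000, -1.0000).
q_1·v_2 = 0.0000·3 + 0.0000·2 + (-1.0000)·(-3) = 3.0000.
u_2 = v_2 − 3.0000·q_1 = (3.0000, 2.0000, 0.0000).

u_2 = (3.0000, 2.0000, 0.0000)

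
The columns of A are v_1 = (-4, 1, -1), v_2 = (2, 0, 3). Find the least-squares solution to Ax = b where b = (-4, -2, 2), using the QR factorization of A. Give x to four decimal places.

v_1 = (-4, 1, -1); ‖v_1‖ = 4.2426, so e_1 = (-0.9428, 0.2357, -0.2357).
e_1·v_2 = (-0.9428)·2 + 0.2357·0 + (-0.2357)·3 = -2.5927.
u_2 = v_2 + 2.5927·e_1 = (-0.4444, 0.6111, 2.3889).
‖u_2‖ = 2.5055, so e_2 = (-0.1774, 0.2439, 0.9534).
Qᵀb = (2.8284, 2.1286).
Back-substitute: x_2 = 2.1286/2.5055 = 0.8496.
x_1 = (2.8284 + 2.5927·0.8496)/4.2426 = 1.1858.

x = (1.1858, 0.8496)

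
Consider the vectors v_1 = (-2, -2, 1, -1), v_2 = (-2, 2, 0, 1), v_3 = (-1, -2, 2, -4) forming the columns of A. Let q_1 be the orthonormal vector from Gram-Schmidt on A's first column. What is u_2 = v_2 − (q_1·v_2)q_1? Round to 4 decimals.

q_1 = v_1/‖v_1‖ = (-2, -2, 1, -1)/3.1623 = (-0.6325, -0.6325, 0.3162, -0.3162).
r_{12} = q_1·v_2 = -0.3162.
u_2 = v_2 + 0.3162·q_1 = (-2.2000, 1.8000, 0.1000, 0.9000).

u_2 = (-2.2000, 1.8000, 0.1000, 0.9000)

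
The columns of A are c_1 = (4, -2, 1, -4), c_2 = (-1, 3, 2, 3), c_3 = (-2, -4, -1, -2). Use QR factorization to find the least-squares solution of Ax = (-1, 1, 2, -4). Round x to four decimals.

c_1 = (4, -2, 1, -4); ‖c_1‖ = 6.0828, so e_1 = (0.6576, -0.3288, 0.1644, -0.6576).
e_1·c_2 = 0.6576·(-1) + (-0.3288)·3 + 0.1644·2 + (-0.6576)·3 = -3.2880.
u_2 = c_2 + 3.2880·e_1 = (1.1622, 1.9189, 2.5405, 0.8378).
‖u_2‖ = 3.4913, so e_2 = (0.3329, 0.5496, 0.7277, 0.2400).
e_1·c_3 = 0.6576·(-2) + (-0.3288)·(-4) + 0.1644·(-1) + (-0.6576)·(-2) = 1.1508; e_2·c_3 = 0.3329·(-2) + 0.5496·(-4) + 0.7277·(-1) + 0.2400·(-2) = -4.0719.
u_3 = c_3 − 1.1508·e_1 + 4.0719·e_2 = (-1.4013, -1.3836, 1.7738, -0.2661).
‖u_3‖ = 2.6637, so e_3 = (-0.5261, -0.5194, 0.6659, -0.0999).
Qᵀb = (1.9728, 0.7122, 1.7381).
Back-substitute: x_3 = 1.7381/2.6637 = 0.6525.
x_2 = (0.7122 + 4.0719·0.6525)/3.4913 = 0.9650.
x_1 = (1.9728 + 3.2880·0.9650 − 1.1508·0.6525)/6.0828 = 0.7225.

x = (0.7225, 0.9650, 0.6525)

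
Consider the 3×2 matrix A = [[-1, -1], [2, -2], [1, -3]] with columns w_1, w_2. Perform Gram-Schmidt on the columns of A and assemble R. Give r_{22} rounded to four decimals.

w_1 = (-1, 2, 1); ‖w_1‖ = 2.4495, so q_1 = (-0.4082, 0.8165, 0.4082).
q_1·w_2 = (-0.4082)·(-1) + 0.8165·(-2) + 0.4082·(-3) = -2.4495.
u_2 = w_2 + 2.4495·q_1 = (-2.0000, 0.0000, -2.0000).
r_{22} = ‖u_2‖ = 2.8284.

r_{22} = 2.8284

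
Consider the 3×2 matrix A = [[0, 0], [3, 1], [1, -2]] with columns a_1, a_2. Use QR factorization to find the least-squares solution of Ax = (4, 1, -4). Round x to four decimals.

a_1 = (0, 3, 1); ‖a_1‖ = 3.1623, so q_1 = (0.0000, 0.9487, 0.3162).
q_1·a_2 = 0.0000·0 + 0.9487·1 + 0.3162·(-2) = 0.3162.
u_2 = a_2 − 0.3162·q_1 = (0.0000, 0.7000, -2.1000).
‖u_2‖ = 2.2136, so q_2 = (0.0000, 0.3162, -0.9487).
Qᵀb = (-0.3162, 4.1110).
Back-substitute: x_2 = 4.1110/2.2136 = 1.8571.
x_1 = (-0.3162 − 0.3162·1.8571)/3.1623 = -0.2857.

x = (-0.2857, 1.8571)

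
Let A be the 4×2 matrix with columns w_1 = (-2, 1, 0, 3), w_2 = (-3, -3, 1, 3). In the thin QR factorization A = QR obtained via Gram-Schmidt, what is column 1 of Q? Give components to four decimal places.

q_1 = w_1/‖w_1‖ = (-2, 1, 0, 3)/3.7417 = (-0.5345, 0.2673, 0.0000, 0.8018).

q_1 = (-0.5345, 0.2673, 0.0000, 0.8018)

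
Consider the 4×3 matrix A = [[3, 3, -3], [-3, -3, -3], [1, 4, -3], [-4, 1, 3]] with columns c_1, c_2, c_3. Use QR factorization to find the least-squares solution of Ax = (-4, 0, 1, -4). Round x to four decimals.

x = (0.4123, -0.5687, -0.0537)

c_1 = (3, -3, 1, -4); ‖c_1‖ = 5.9161, so e_1 = (0.5071, -0.5071, 0.1690, -0.6761).
e_1·c_2 = 0.5071·3 + (-0.5071)·(-3) + 0.1690·4 + (-0.6761)·1 = 3.0426.
u_2 = c_2 − 3.0426·e_1 = (1.4571, -1.4571, 3.4857, 3.0571).
‖u_2‖ = 5.0737, so e_2 = (0.2872, -0.2872, 0.6870, 0.6025).
e_1·c_3 = 0.5071·(-3) + (-0.5071)·(-3) + 0.1690·(-3) + (-0.6761)·3 = -2.5355; e_2·c_3 = 0.2872·(-3) + (-0.2872)·(-3) + 0.6870·(-3) + 0.6025·3 = -0.2534.
u_3 = c_3 + 2.5355·e_1 + 0.2534·e_2 = (-1.6415, -4.3585, -2.3973, 1.4384).
‖u_3‖ = 5.4321, so e_3 = (-0.3022, -0.8024, -0.4413, 0.2648).
Qᵀb = (0.8452, -2.8719, -0.2918).
Back-substitute: x_3 = -0.2918/5.4321 = -0.0537.
x_2 = (-2.8719 + 0.2534·(-0.0537))/5.0737 = -0.5687.
x_1 = (0.8452 − 3.0426·(-0.5687) + 2.5355·(-0.0537))/5.9161 = 0.4123.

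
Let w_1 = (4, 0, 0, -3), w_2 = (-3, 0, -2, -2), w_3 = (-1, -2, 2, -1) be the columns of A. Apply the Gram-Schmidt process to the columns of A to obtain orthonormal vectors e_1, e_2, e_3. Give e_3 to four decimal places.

e_3 = (-0.2350, -0.6349, 0.6659, -0.3134)

e_1 = w_1/‖w_1‖ = (4, 0, 0, -3)/5.0000 = (0.8000, 0.0000, 0.0000, -0.6000).
r_{12} = e_1·w_2 = -1.2000.
u_2 = w_2 + 1.2000·e_1 = (-2.0400, 0.0000, -2.0000, -2.7200).
‖u_2‖ = 3.9446, so e_2 = (-0.5172, 0.0000, -0.5070, -0.6895).
r_{13} = e_1·w_3 = -0.2000; r_{23} = e_2·w_3 = 0.1927.
u_3 = w_3 + 0.2000·e_1 − 0.1927·e_2 = (-0.7404, -2.0000, 2.0977, -0.9871).
‖u_3‖ = 3.1501, so e_3 = (-0.2350, -0.6349, 0.6659, -0.3134).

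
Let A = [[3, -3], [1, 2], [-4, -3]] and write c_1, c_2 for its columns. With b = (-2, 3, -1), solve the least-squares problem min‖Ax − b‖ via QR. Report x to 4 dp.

x = (-0.0969, 0.7038)

c_1 = (3, 1, -4); ‖c_1‖ = 5.0990, so e_1 = (0.5883, 0.1961, -0.7845).
e_1·c_2 = 0.5883·(-3) + 0.1961·2 + (-0.7845)·(-3) = 0.9806.
u_2 = c_2 − 0.9806·e_1 = (-3.5769, 1.8077, -2.2308).
‖u_2‖ = 4.5868, so e_2 = (-0.7798, 0.3941, -0.4863).
Qᵀb = (0.1961, 3.2283).
Back-substitute: x_2 = 3.2283/4.5868 = 0.7038.
x_1 = (0.1961 − 0.9806·0.7038)/5.0990 = -0.0969.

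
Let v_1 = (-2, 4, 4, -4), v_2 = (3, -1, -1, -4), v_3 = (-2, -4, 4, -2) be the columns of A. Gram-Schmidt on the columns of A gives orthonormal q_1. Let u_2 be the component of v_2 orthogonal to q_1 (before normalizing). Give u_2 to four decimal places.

u_2 = (3.0769, -1.1538, -1.1538, -3.8462)

q_1 = v_1/‖v_1‖ = (-2, 4, 4, -4)/7.2111 = (-0.2774, 0.5547, 0.5547, -0.5547).
r_{12} = q_1·v_2 = 0.2774.
u_2 = v_2 − 0.2774·q_1 = (3.0769, -1.1538, -1.1538, -3.8462).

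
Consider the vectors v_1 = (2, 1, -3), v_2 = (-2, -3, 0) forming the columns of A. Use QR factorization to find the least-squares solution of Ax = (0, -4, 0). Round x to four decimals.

x = (0.2406, 1.0526)

v_1 = (2, 1, -3); ‖v_1‖ = 3.7417, so e_1 = (0.5345, 0.2673, -0.8018).
e_1·v_2 = 0.5345·(-2) + 0.2673·(-3) + (-0.8018)·0 = -1.8708.
u_2 = v_2 + 1.8708·e_1 = (-1.0000, -2.5000, -1.5000).
‖u_2‖ = 3.0822, so e_2 = (-0.3244, -0.8111, -0.4867).
Qᵀb = (-1.0690, 3.2444).
Back-substitute: x_2 = 3.2444/3.0822 = 1.0526.
x_1 = (-1.0690 + 1.8708·1.0526)/3.7417 = 0.2406.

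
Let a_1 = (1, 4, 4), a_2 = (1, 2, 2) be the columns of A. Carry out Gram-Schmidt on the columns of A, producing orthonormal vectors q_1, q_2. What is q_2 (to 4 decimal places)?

a_1 = (1, 4, 4); ‖a_1‖ = 5.7446, so q_1 = (0.1741, 0.6963, 0.6963).
q_1·a_2 = 0.1741·1 + 0.6963·2 + 0.6963·2 = 2.9593.
u_2 = a_2 − 2.9593·q_1 = (0.4848, -0.0606, -0.0606).
‖u_2‖ = 0.4924, so q_2 = (0.9847, -0.1231, -0.1231).

q_2 = (0.9847, -0.1231, -0.1231)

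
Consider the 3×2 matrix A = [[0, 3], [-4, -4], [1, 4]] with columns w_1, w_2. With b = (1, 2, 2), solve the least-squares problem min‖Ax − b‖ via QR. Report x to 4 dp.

x = (-1.0303, 0.5758)

q_1 = w_1/‖w_1‖ = (0, -4, 1)/4.1231 = (0.0000, -0.9701, 0.2425).
r_{12} = q_1·w_2 = 4.8507.
u_2 = w_2 − 4.8507·q_1 = (3.0000, 0.7059, 2.8235).
‖u_2‖ = 4.1798, so q_2 = (0.7177, 0.1689, 0.6755).
Qᵀb = (-1.4552, 2.4065).
Back-substitute: x_2 = 2.4065/4.1798 = 0.5758.
x_1 = (-1.4552 − 4.8507·0.5758)/4.1231 = -1.0303.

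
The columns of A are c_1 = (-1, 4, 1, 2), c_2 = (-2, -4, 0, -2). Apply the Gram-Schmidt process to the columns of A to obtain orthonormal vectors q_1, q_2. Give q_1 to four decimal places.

q_1 = (-0.2132, 0.8528, 0.2132, 0.4264)

c_1 = (-1, 4, 1, 2); ‖c_1‖ = 4.6904, so q_1 = (-0.2132, 0.8528, 0.2132, 0.4264).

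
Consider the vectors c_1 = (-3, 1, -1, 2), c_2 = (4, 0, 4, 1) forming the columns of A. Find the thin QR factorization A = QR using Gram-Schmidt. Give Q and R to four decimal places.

Q = [[-0.7746, 0.2688], [0.2582, 0.2090], [-0.2582, 0.6869], [0.5164, 0.6421]], R = [[3.8730, -3.6148], [0.0000, 4.4647]]

c_1 = (-3, 1, -1, 2); ‖c_1‖ = 3.8730, so q_1 = (-0.7746, 0.2582, -0.2582, 0.5164).
q_1·c_2 = (-0.7746)·4 + 0.2582·0 + (-0.2582)·4 + 0.5164·1 = -3.6148.
u_2 = c_2 + 3.6148·q_1 = (1.2000, 0.9333, 3.0667, 2.8667).
‖u_2‖ = 4.4647, so q_2 = (0.2688, 0.2090, 0.6869, 0.6421).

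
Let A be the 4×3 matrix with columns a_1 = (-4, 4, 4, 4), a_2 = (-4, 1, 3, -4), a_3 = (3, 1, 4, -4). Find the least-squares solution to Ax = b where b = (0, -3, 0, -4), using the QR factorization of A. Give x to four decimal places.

x = (-0.5730, 0.5343, -0.0159)

a_1 = (-4, 4, 4, 4); ‖a_1‖ = 8.0000, so q_1 = (-0.5000, 0.5000, 0.5000, 0.5000).
q_1·a_2 = (-0.5000)·(-4) + 0.5000·1 + 0.5000·3 + 0.5000·(-4) = 2.0000.
u_2 = a_2 − 2.0000·q_1 = (-3.0000, 0.0000, 2.0000, -5.0000).
‖u_2‖ = 6.1644, so q_2 = (-0.4867, 0.0000, 0.3244, -0.8111).
q_1·a_3 = (-0.5000)·3 + 0.5000·1 + 0.5000·4 + 0.5000·(-4) = -1.0000; q_2·a_3 = (-0.4867)·3 + 0.0000·1 + 0.3244·4 + (-0.8111)·(-4) = 3.0822.
u_3 = a_3 + 1.0000·q_1 − 3.0822·q_2 = (4.0000, 1.5000, 3.5000, -1.0000).
‖u_3‖ = 5.6125, so q_3 = (0.7127, 0.2673, 0.6236, -0.1782).
Qᵀb = (-3.5000, 3.2444, -0.0891).
Back-substitute: x_3 = -0.0891/5.6125 = -0.0159.
x_2 = (3.2444 − 3.0822·(-0.0159))/6.1644 = 0.5343.
x_1 = (-3.5000 − 2.0000·0.5343 + 1.0000·(-0.0159))/8.0000 = -0.5730.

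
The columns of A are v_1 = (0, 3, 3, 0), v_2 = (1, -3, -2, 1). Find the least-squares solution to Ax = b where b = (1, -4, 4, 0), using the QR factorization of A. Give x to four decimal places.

v_1 = (0, 3, 3, 0); ‖v_1‖ = 4.2426, so e_1 = (0.0000, 0.7071, 0.7071, 0.0000).
e_1·v_2 = 0.0000·1 + 0.7071·(-3) + 0.7071·(-2) + 0.0000·1 = -3.5355.
u_2 = v_2 + 3.5355·e_1 = (1.0000, -0.5000, 0.5000, 1.0000).
‖u_2‖ = 1.5811, so e_2 = (0.6325, -0.3162, 0.3162, 0.6325).
Qᵀb = (0.0000, 3.1623).
Back-substitute: x_2 = 3.1623/1.5811 = 2.0000.
x_1 = (0.0000 + 3.5355·2.0000)/4.2426 = 1.6667.

x = (1.6667, 2.0000)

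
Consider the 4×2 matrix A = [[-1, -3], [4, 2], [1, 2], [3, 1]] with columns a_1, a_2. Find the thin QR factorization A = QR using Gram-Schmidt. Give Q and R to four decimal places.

Q = [[-0.1925, -0.8248], [0.7698, -0.1269], [0.1925, 0.4822], [0.5774, -0.2665]], R = [[5.1962, 3.0792], [0.0000, 2.9187]]

q_1 = a_1/‖a_1‖ = (-1, 4, 1, 3)/5.1962 = (-0.1925, 0.7698, 0.1925, 0.5774).
r_{12} = q_1·a_2 = 3.0792.
u_2 = a_2 − 3.0792·q_1 = (-2.4074, -0.3704, 1.4074, -0.7778).
‖u_2‖ = 2.9187, so q_2 = (-0.8248, -0.1269, 0.4822, -0.2665).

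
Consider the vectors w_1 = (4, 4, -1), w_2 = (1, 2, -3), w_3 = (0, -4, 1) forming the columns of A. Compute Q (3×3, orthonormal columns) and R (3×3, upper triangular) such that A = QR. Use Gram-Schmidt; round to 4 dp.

w_1 = (4, 4, -1); ‖w_1‖ = 5.7446, so q_1 = (0.6963, 0.6963, -0.1741).
q_1·w_2 = 0.6963·1 + 0.6963·2 + (-0.1741)·(-3) = 2.6112.
u_2 = w_2 − 2.6112·q_1 = (-0.8182, 0.1818, -2.5455).
‖u_2‖ = 2.6799, so q_2 = (-0.3053, 0.0678, -0.9498).
q_1·w_3 = 0.6963·0 + 0.6963·(-4) + (-0.1741)·1 = -2.9593; q_2·w_3 = (-0.3053)·0 + 0.0678·(-4) + (-0.9498)·1 = -1.2212.
u_3 = w_3 + 2.9593·q_1 + 1.2212·q_2 = (1.6878, -1.8565, -0.6751).
‖u_3‖ = 2.5983, so q_3 = (0.6496, -0.7145, -0.2598).

Q = [[0.6963, -0.3053, 0.6496], [0.6963, 0.0678, -0.7145], [-0.1741, -0.9498, -0.2598]], R = [[5.7446, 2.6112, -2.9593], [0.0000, 2.6799, -1.2212], [0.0000, 0.0000, 2.5983]]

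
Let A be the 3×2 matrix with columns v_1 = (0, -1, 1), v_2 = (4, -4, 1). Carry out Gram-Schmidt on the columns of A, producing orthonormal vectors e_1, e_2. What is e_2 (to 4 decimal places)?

e_2 = (0.8835, -0.3313, -0.3313)

v_1 = (0, -1, 1); ‖v_1‖ = 1.4142, so e_1 = (0.0000, -0.7071, 0.7071).
e_1·v_2 = 0.0000·4 + (-0.7071)·(-4) + 0.7071·1 = 3.5355.
u_2 = v_2 − 3.5355·e_1 = (4.0000, -1.5000, -1.5000).
‖u_2‖ = 4.5277, so e_2 = (0.8835, -0.3313, -0.3313).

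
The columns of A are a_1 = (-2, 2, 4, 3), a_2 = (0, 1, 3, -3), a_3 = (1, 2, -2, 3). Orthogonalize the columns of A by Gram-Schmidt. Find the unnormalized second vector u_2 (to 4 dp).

u_2 = (0.3030, 0.6970, 2.3939, -3.4545)

a_1 = (-2, 2, 4, 3); ‖a_1‖ = 5.7446, so q_1 = (-0.3482, 0.3482, 0.6963, 0.5222).
q_1·a_2 = (-0.3482)·0 + 0.3482·1 + 0.6963·3 + 0.5222·(-3) = 0.8704.
u_2 = a_2 − 0.8704·q_1 = (0.3030, 0.6970, 2.3939, -3.4545).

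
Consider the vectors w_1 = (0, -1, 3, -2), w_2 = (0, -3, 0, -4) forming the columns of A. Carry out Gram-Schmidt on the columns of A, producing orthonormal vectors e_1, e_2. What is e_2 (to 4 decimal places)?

e_1 = w_1/‖w_1‖ = (0, -1, 3, -2)/3.7417 = (0.0000, -0.2673, 0.8018, -0.5345).
r_{12} = e_1·w_2 = 2.9399.
u_2 = w_2 − 2.9399·e_1 = (0.0000, -2.2143, -2.3571, -2.4286).
‖u_2‖ = 4.0444, so e_2 = (0.0000, -0.5475, -0.5828, -0.6005).

e_2 = (0.0000, -0.5475, -0.5828, -0.6005)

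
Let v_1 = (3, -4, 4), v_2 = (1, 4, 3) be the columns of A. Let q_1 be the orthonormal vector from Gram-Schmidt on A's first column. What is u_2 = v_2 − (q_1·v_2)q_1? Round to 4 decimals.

u_2 = (1.0732, 3.9024, 3.0976)

v_1 = (3, -4, 4); ‖v_1‖ = 6.4031, so q_1 = (0.4685, -0.6247, 0.6247).
q_1·v_2 = 0.4685·1 + (-0.6247)·4 + 0.6247·3 = -0.1562.
u_2 = v_2 + 0.1562·q_1 = (1.0732, 3.9024, 3.0976).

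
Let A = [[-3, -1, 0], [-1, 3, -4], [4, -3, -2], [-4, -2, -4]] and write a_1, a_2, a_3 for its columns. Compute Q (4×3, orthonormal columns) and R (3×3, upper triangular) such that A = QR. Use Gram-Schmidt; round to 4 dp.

Q = [[-0.4629, -0.2703, 0.1827], [-0.1543, 0.6108, -0.7264], [0.6172, -0.5507, -0.4902], [-0.6172, -0.5006, -0.4457]], R = [[6.4807, -0.6172, 1.8516], [0.0000, 4.7559, 0.6608], [0.0000, 0.0000, 5.6688]]

a_1 = (-3, -1, 4, -4); ‖a_1‖ = 6.4807, so e_1 = (-0.4629, -0.1543, 0.6172, -0.6172).
e_1·a_2 = (-0.4629)·(-1) + (-0.1543)·3 + 0.6172·(-3) + (-0.6172)·(-2) = -0.6172.
u_2 = a_2 + 0.6172·e_1 = (-1.2857, 2.9048, -2.6190, -2.3810).
‖u_2‖ = 4.7559, so e_2 = (-0.2703, 0.6108, -0.5507, -0.5006).
e_1·a_3 = (-0.4629)·0 + (-0.1543)·(-4) + 0.6172·(-2) + (-0.6172)·(-4) = 1.8516; e_2·a_3 = (-0.2703)·0 + 0.6108·(-4) + (-0.5507)·(-2) + (-0.5006)·(-4) = 0.6608.
u_3 = a_3 − 1.8516·e_1 − 0.6608·e_2 = (1.0358, -4.1179, -2.7789, -2.5263).
‖u_3‖ = 5.6688, so e_3 = (0.1827, -0.7264, -0.4902, -0.4457).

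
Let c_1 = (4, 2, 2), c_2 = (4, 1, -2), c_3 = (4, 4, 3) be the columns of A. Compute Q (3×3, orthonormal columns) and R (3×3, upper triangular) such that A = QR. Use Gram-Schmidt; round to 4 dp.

e_1 = c_1/‖c_1‖ = (4, 2, 2)/4.8990 = (0.8165, 0.4082, 0.4082).
r_{12} = e_1·c_2 = 2.8577.
u_2 = c_2 − 2.8577·e_1 = (1.6667, -0.1667, -3.1667).
‖u_2‖ = 3.5824, so e_2 = (0.4652, -0.0465, -0.8840).
r_{13} = e_1·c_3 = 6.1237; r_{23} = e_2·c_3 = -0.9770.
u_3 = c_3 − 6.1237·e_1 + 0.9770·e_2 = (-0.5455, 1.4545, -0.3636).
‖u_3‖ = 1.5954, so e_3 = (-0.3419, 0.9117, -0.2279).

Q = [[0.8165, 0.4652, -0.3419], [0.4082, -0.0465, 0.9117], [0.4082, -0.8840, -0.2279]], R = [[4.8990, 2.8577, 6.1237], [0.0000, 3.5824, -0.9770], [0.0000, 0.0000, 1.5954]]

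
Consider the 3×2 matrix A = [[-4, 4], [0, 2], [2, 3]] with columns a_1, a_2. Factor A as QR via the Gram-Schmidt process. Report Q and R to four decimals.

Q = [[-0.8944, 0.4082], [0.0000, 0.4082], [0.4472, 0.8165]], R = [[4.4721, -2.2361], [0.0000, 4.8990]]

a_1 = (-4, 0, 2); ‖a_1‖ = 4.4721, so e_1 = (-0.8944, 0.0000, 0.4472).
e_1·a_2 = (-0.8944)·4 + 0.0000·2 + 0.4472·3 = -2.2361.
u_2 = a_2 + 2.2361·e_1 = (2.0000, 2.0000, 4.0000).
‖u_2‖ = 4.8990, so e_2 = (0.4082, 0.4082, 0.8165).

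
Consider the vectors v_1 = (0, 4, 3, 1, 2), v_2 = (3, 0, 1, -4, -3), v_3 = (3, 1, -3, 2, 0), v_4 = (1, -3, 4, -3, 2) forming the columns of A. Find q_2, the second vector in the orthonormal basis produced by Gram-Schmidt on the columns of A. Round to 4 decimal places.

v_1 = (0, 4, 3, 1, 2); ‖v_1‖ = 5.4772, so q_1 = (0.0000, 0.7303, 0.5477, 0.1826, 0.3651).
q_1·v_2 = 0.0000·3 + 0.7303·0 + 0.5477·1 + 0.1826·(-4) + 0.3651·(-3) = -1.2780.
u_2 = v_2 + 1.2780·q_1 = (3.0000, 0.9333, 1.7000, -3.7667, -2.5333).
‖u_2‖ = 5.7764, so q_2 = (0.5194, 0.1616, 0.2943, -0.6521, -0.4386).

q_2 = (0.5194, 0.1616, 0.2943, -0.6521, -0.4386)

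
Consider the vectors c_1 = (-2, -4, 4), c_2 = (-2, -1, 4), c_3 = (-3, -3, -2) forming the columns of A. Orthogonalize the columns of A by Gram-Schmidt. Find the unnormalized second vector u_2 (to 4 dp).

u_2 = (-0.6667, 1.6667, 1.3333)

q_1 = c_1/‖c_1‖ = (-2, -4, 4)/6.0000 = (-0.3333, -0.6667, 0.6667).
r_{12} = q_1·c_2 = 4.0000.
u_2 = c_2 − 4.0000·q_1 = (-0.6667, 1.6667, 1.3333).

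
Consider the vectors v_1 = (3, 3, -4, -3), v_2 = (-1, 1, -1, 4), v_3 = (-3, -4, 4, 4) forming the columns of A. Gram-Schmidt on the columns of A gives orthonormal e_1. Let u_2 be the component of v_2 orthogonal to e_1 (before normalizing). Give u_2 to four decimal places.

e_1 = v_1/‖v_1‖ = (3, 3, -4, -3)/6.5574 = (0.4575, 0.4575, -0.6100, -0.4575).
r_{12} = e_1·v_2 = -1.2200.
u_2 = v_2 + 1.2200·e_1 = (-0.4419, 1.5581, -1.7442, 3.4419).

u_2 = (-0.4419, 1.5581, -1.7442, 3.4419)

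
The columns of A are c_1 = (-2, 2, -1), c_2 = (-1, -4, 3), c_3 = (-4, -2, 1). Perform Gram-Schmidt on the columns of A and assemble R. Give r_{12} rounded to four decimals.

r_{12} = -3.0000

c_1 = (-2, 2, -1); ‖c_1‖ = 3.0000, so q_1 = (-0.6667, 0.6667, -0.3333).
r_{12} = q_1·c_2 = -3.0000.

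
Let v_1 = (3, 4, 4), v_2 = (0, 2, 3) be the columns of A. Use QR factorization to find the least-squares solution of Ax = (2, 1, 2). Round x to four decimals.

v_1 = (3, 4, 4); ‖v_1‖ = 6.4031, so q_1 = (0.4685, 0.6247, 0.6247).
q_1·v_2 = 0.4685·0 + 0.6247·2 + 0.6247·3 = 3.1235.
u_2 = v_2 − 3.1235·q_1 = (-1.4634, 0.0488, 1.0488).
‖u_2‖ = 1.8011, so q_2 = (-0.8125, 0.0271, 0.5823).
Qᵀb = (2.8111, -0.4333).
Back-substitute: x_2 = -0.4333/1.8011 = -0.2406.
x_1 = (2.8111 − 3.1235·(-0.2406))/6.4031 = 0.5564.

x = (0.5564, -0.2406)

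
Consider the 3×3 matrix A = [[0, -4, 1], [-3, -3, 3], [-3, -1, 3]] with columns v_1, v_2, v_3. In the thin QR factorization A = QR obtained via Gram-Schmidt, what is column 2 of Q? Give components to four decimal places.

q_2 = (-0.9428, -0.2357, 0.2357)

v_1 = (0, -3, -3); ‖v_1‖ = 4.2426, so q_1 = (0.0000, -0.7071, -0.7071).
q_1·v_2 = 0.0000·(-4) + (-0.7071)·(-3) + (-0.7071)·(-1) = 2.8284.
u_2 = v_2 − 2.8284·q_1 = (-4.0000, -1.0000, 1.0000).
‖u_2‖ = 4.2426, so q_2 = (-0.9428, -0.2357, 0.2357).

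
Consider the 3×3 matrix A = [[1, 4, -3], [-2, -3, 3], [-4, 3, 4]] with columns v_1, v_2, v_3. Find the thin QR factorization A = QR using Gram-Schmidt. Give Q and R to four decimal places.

v_1 = (1, -2, -4); ‖v_1‖ = 4.5826, so e_1 = (0.2182, -0.4364, -0.8729).
e_1·v_2 = 0.2182·4 + (-0.4364)·(-3) + (-0.8729)·3 = -0.4364.
u_2 = v_2 + 0.4364·e_1 = (4.0952, -3.1905, 2.6190).
‖u_2‖ = 5.8146, so e_2 = (0.7043, -0.5487, 0.4504).
e_1·v_3 = 0.2182·(-3) + (-0.4364)·3 + (-0.8729)·4 = -5.4554; e_2·v_3 = 0.7043·(-3) + (-0.5487)·3 + 0.4504·4 = -1.9573.
u_3 = v_3 + 5.4554·e_1 + 1.9573·e_2 = (-0.4310, -0.4549, 0.1197).
‖u_3‖ = 0.6380, so e_3 = (-0.6755, -0.7131, 0.1876).

Q = [[0.2182, 0.7043, -0.6755], [-0.4364, -0.5487, -0.7131], [-0.8729, 0.4504, 0.1876]], R = [[4.5826, -0.4364, -5.4554], [0.0000, 5.8146, -1.9573], [0.0000, 0.0000, 0.6380]]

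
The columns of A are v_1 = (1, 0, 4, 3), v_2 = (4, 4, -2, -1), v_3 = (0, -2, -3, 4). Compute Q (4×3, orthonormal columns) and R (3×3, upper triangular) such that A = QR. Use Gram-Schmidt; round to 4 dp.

Q = [[0.1961, 0.7204, 0.1379], [0.0000, 0.6750, -0.2489], [0.7845, -0.1558, -0.5970], [0.5883, -0.0325, 0.7501]], R = [[5.0990, -1.3728, 0.0000], [0.0000, 5.9258, -1.0125], [0.0000, 0.0000, 5.2891]]

v_1 = (1, 0, 4, 3); ‖v_1‖ = 5.0990, so e_1 = (0.1961, 0.0000, 0.7845, 0.5883).
e_1·v_2 = 0.1961·4 + 0.0000·4 + 0.7845·(-2) + 0.5883·(-1) = -1.3728.
u_2 = v_2 + 1.3728·e_1 = (4.2692, 4.0000, -0.9231, -0.1923).
‖u_2‖ = 5.9258, so e_2 = (0.7204, 0.6750, -0.1558, -0.0325).
e_1·v_3 = 0.1961·0 + 0.0000·(-2) + 0.7845·(-3) + 0.5883·4 = 0.0000; e_2·v_3 = 0.7204·0 + 0.6750·(-2) + (-0.1558)·(-3) + (-0.0325)·4 = -1.0125.
u_3 = v_3 + 0.0000·e_1 + 1.0125·e_2 = (0.7295, -1.3165, -3.1577, 3.9671).
‖u_3‖ = 5.2891, so e_3 = (0.1379, -0.2489, -0.5970, 0.7501).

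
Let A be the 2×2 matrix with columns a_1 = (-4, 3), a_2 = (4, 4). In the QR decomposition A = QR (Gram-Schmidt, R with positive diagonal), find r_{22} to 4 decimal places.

r_{22} = 5.6000

q_1 = a_1/‖a_1‖ = (-4, 3)/5.0000 = (-0.8000, 0.6000).
r_{12} = q_1·a_2 = -0.8000.
u_2 = a_2 + 0.8000·q_1 = (3.3600, 4.4800).
r_{22} = ‖u_2‖ = 5.6000.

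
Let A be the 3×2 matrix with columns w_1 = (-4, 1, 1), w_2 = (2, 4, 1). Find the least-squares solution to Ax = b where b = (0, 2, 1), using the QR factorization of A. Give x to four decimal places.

w_1 = (-4, 1, 1); ‖w_1‖ = 4.2426, so e_1 = (-0.9428, 0.2357, 0.2357).
e_1·w_2 = (-0.9428)·2 + 0.2357·4 + 0.2357·1 = -0.7071.
u_2 = w_2 + 0.7071·e_1 = (1.3333, 4.1667, 1.1667).
‖u_2‖ = 4.5277, so e_2 = (0.2945, 0.9203, 0.2577).
Qᵀb = (0.7071, 2.0982).
Back-substitute: x_2 = 2.0982/4.5277 = 0.4634.
x_1 = (0.7071 + 0.7071·0.4634)/4.2426 = 0.2439.

x = (0.2439, 0.4634)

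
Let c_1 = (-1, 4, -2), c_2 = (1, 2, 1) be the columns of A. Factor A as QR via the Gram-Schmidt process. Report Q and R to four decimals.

Q = [[-0.2182, 0.5646], [0.8729, 0.4777], [-0.4364, 0.6731]], R = [[4.5826, 1.0911], [0.0000, 2.1931]]

e_1 = c_1/‖c_1‖ = (-1, 4, -2)/4.5826 = (-0.2182, 0.8729, -0.4364).
r_{12} = e_1·c_2 = 1.0911.
u_2 = c_2 − 1.0911·e_1 = (1.2381, 1.0476, 1.4762).
‖u_2‖ = 2.1931, so e_2 = (0.5646, 0.4777, 0.6731).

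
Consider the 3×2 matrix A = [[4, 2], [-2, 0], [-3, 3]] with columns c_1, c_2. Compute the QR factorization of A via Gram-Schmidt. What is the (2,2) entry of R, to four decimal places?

c_1 = (4, -2, -3); ‖c_1‖ = 5.3852, so q_1 = (0.7428, -0.3714, -0.5571).
q_1·c_2 = 0.7428·2 + (-0.3714)·0 + (-0.5571)·3 = -0.1857.
u_2 = c_2 + 0.1857·q_1 = (2.1379, -0.0690, 2.8966).
r_{22} = ‖u_2‖ = 3.6008.

r_{22} = 3.6008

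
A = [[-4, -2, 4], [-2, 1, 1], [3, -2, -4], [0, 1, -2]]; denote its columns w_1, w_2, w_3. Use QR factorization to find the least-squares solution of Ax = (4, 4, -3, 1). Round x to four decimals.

q_1 = w_1/‖w_1‖ = (-4, -2, 3, 0)/5.3852 = (-0.7428, -0.3714, 0.5571, 0.0000).
r_{12} = q_1·w_2 = 0.0000.
u_2 = w_2 + 0.0000·q_1 = (-2.0000, 1.0000, -2.0000, 1.0000).
‖u_2‖ = 3.1623, so q_2 = (-0.6325, 0.3162, -0.6325, 0.3162).
r_{13} = q_1·w_3 = -5.5709; r_{23} = q_2·w_3 = -0.3162.
u_3 = w_3 + 5.5709·q_1 + 0.3162·q_2 = (-0.3379, -0.9690, -1.0966, -1.9000).
‖u_3‖ = 2.4219, so q_3 = (-0.1395, -0.4001, -0.4528, -0.7845).
Qᵀb = (-6.1279, 0.9487, -1.5847).
Back-substitute: x_3 = -1.5847/2.4219 = -0.6543.
x_2 = (0.9487 + 0.3162·(-0.6543))/3.1623 = 0.2346.
x_1 = (-6.1279 + 0.0000·0.2346 + 5.5709·(-0.6543))/5.3852 = -1.8148.

x = (-1.8148, 0.2346, -0.6543)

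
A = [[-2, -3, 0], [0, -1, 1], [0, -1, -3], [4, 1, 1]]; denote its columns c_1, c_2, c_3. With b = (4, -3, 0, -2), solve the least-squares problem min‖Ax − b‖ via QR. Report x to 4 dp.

x = (-0.5682, -0.4091, -0.1364)

c_1 = (-2, 0, 0, 4); ‖c_1‖ = 4.4721, so e_1 = (-0.4472, 0.0000, 0.0000, 0.8944).
e_1·c_2 = (-0.4472)·(-3) + 0.0000·(-1) + 0.0000·(-1) + 0.8944·1 = 2.2361.
u_2 = c_2 − 2.2361·e_1 = (-2.0000, -1.0000, -1.0000, -1.0000).
‖u_2‖ = 2.6458, so e_2 = (-0.7559, -0.3780, -0.3780, -0.3780).
e_1·c_3 = (-0.4472)·0 + 0.0000·1 + 0.0000·(-3) + 0.8944·1 = 0.8944; e_2·c_3 = (-0.7559)·0 + (-0.3780)·1 + (-0.3780)·(-3) + (-0.3780)·1 = 0.3780.
u_3 = c_3 − 0.8944·e_1 − 0.3780·e_2 = (0.6857, 1.1429, -2.8571, 0.3429).
‖u_3‖ = 3.1713, so e_3 = (0.2162, 0.3604, -0.9009, 0.1081).
Qᵀb = (-3.5777, -1.1339, -0.4324).
Back-substitute: x_3 = -0.4324/3.1713 = -0.1364.
x_2 = (-1.1339 − 0.3780·(-0.1364))/2.6458 = -0.4091.
x_1 = (-3.5777 − 2.2361·(-0.4091) − 0.8944·(-0.1364))/4.4721 = -0.5682.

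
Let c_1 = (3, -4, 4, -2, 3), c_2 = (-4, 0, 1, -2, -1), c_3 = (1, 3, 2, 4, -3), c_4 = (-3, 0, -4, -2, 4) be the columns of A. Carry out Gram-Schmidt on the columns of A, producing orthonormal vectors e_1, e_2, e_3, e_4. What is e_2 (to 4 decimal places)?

c_1 = (3, -4, 4, -2, 3); ‖c_1‖ = 7.3485, so e_1 = (0.4082, -0.5443, 0.5443, -0.2722, 0.4082).
e_1·c_2 = 0.4082·(-4) + (-0.5443)·0 + 0.5443·1 + (-0.2722)·(-2) + 0.4082·(-1) = -0.9526.
u_2 = c_2 + 0.9526·e_1 = (-3.6111, -0.5185, 1.5185, -2.2593, -0.6111).
‖u_2‖ = 4.5927, so e_2 = (-0.7863, -0.1129, 0.3306, -0.4919, -0.1331).

e_2 = (-0.7863, -0.1129, 0.3306, -0.4919, -0.1331)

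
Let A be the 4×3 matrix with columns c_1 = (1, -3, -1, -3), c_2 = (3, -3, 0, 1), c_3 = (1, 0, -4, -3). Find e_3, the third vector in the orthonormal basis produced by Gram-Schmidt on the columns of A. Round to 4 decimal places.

c_1 = (1, -3, -1, -3); ‖c_1‖ = 4.4721, so e_1 = (0.2236, -0.6708, -0.2236, -0.6708).
e_1·c_2 = 0.2236·3 + (-0.6708)·(-3) + (-0.2236)·0 + (-0.6708)·1 = 2.0125.
u_2 = c_2 − 2.0125·e_1 = (2.5500, -1.6500, 0.4500, 2.3500).
‖u_2‖ = 3.8665, so e_2 = (0.6595, -0.4267, 0.1164, 0.6078).
e_1·c_3 = 0.2236·1 + (-0.6708)·0 + (-0.2236)·(-4) + (-0.6708)·(-3) = 3.1305; e_2·c_3 = 0.6595·1 + (-0.4267)·0 + 0.1164·(-4) + 0.6078·(-3) = -1.6294.
u_3 = c_3 − 3.1305·e_1 + 1.6294·e_2 = (1.3746, 1.4047, -3.1104, 0.0903).
‖u_3‖ = 3.6804, so e_3 = (0.3735, 0.3817, -0.8451, 0.0245).

e_3 = (0.3735, 0.3817, -0.8451, 0.0245)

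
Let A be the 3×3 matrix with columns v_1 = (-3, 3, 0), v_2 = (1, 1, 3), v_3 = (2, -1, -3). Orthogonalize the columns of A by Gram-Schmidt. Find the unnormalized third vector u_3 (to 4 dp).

v_1 = (-3, 3, 0); ‖v_1‖ = 4.2426, so e_1 = (-0.7071, 0.7071, 0.0000).
e_1·v_2 = (-0.7071)·1 + 0.7071·1 + 0.0000·3 = 0.0000.
u_2 = v_2 + 0.0000·e_1 = (1.0000, 1.0000, 3.0000).
‖u_2‖ = 3.3166, so e_2 = (0.3015, 0.3015, 0.9045).
e_1·v_3 = (-0.7071)·2 + 0.7071·(-1) + 0.0000·(-3) = -2.1213; e_2·v_3 = 0.3015·2 + 0.3015·(-1) + 0.9045·(-3) = -2.4121.
u_3 = v_3 + 2.1213·e_1 + 2.4121·e_2 = (1.2273, 1.2273, -0.8182).

u_3 = (1.2273, 1.2273, -0.8182)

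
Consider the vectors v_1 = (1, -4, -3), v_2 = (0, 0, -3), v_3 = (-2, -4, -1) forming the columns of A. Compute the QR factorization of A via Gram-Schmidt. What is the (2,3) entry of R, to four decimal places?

r_{23} = -1.1891

v_1 = (1, -4, -3); ‖v_1‖ = 5.0990, so e_1 = (0.1961, -0.7845, -0.5883).
e_1·v_2 = 0.1961·0 + (-0.7845)·0 + (-0.5883)·(-3) = 1.7650.
u_2 = v_2 − 1.7650·e_1 = (-0.3462, 1.3846, -1.9615).
‖u_2‖ = 2.4258, so e_2 = (-0.1427, 0.5708, -0.8086).
r_{23} = e_2·v_3 = -1.1891.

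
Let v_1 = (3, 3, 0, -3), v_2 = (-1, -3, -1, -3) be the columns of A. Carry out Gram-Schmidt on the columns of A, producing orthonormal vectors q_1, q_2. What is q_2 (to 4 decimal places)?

q_2 = (-0.1503, -0.6013, -0.2255, -0.7516)

v_1 = (3, 3, 0, -3); ‖v_1‖ = 5.1962, so q_1 = (0.5774, 0.5774, 0.0000, -0.5774).
q_1·v_2 = 0.5774·(-1) + 0.5774·(-3) + 0.0000·(-1) + (-0.5774)·(-3) = -0.5774.
u_2 = v_2 + 0.5774·q_1 = (-0.6667, -2.6667, -1.0000, -3.3333).
‖u_2‖ = 4.4347, so q_2 = (-0.1503, -0.6013, -0.2255, -0.7516).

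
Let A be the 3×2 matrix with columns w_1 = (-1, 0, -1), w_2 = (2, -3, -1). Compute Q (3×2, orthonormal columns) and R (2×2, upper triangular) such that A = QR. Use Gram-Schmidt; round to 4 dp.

Q = [[-0.7071, 0.4082], [0.0000, -0.8165], [-0.7071, -0.4082]], R = [[1.4142, -0.7071], [0.0000, 3.6742]]

w_1 = (-1, 0, -1); ‖w_1‖ = 1.4142, so q_1 = (-0.7071, 0.0000, -0.7071).
q_1·w_2 = (-0.7071)·2 + 0.0000·(-3) + (-0.7071)·(-1) = -0.7071.
u_2 = w_2 + 0.7071·q_1 = (1.5000, -3.0000, -1.5000).
‖u_2‖ = 3.6742, so q_2 = (0.4082, -0.8165, -0.4082).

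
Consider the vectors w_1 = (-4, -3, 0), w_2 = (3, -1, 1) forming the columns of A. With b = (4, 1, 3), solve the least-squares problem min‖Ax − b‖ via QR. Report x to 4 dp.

w_1 = (-4, -3, 0); ‖w_1‖ = 5.0000, so q_1 = (-0.8000, -0.6000, 0.0000).
q_1·w_2 = (-0.8000)·3 + (-0.6000)·(-1) + 0.0000·1 = -1.8000.
u_2 = w_2 + 1.8000·q_1 = (1.5600, -2.0800, 1.0000).
‖u_2‖ = 2.7857, so q_2 = (0.5600, -0.7467, 0.3590).
Qᵀb = (-3.8000, 2.5703).
Back-substitute: x_2 = 2.5703/2.7857 = 0.9227.
x_1 = (-3.8000 + 1.8000·0.9227)/5.0000 = -0.4278.

x = (-0.4278, 0.9227)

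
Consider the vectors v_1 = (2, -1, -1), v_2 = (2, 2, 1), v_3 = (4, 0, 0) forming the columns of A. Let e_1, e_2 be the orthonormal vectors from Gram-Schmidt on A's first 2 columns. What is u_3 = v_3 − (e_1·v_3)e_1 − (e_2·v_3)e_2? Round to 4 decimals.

u_3 = (0.0755, -0.3019, 0.4528)

e_1 = v_1/‖v_1‖ = (2, -1, -1)/2.4495 = (0.8165, -0.4082, -0.4082).
r_{12} = e_1·v_2 = 0.4082.
u_2 = v_2 − 0.4082·e_1 = (1.6667, 2.1667, 1.1667).
‖u_2‖ = 2.9721, so e_2 = (0.5608, 0.7290, 0.3925).
r_{13} = e_1·v_3 = 3.2660; r_{23} = e_2·v_3 = 2.2431.
u_3 = v_3 − 3.2660·e_1 − 2.2431·e_2 = (0.0755, -0.3019, 0.4528).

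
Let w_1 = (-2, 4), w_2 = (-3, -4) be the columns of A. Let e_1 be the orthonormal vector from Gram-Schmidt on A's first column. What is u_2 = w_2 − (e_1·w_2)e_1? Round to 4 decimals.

w_1 = (-2, 4); ‖w_1‖ = 4.4721, so e_1 = (-0.4472, 0.8944).
e_1·w_2 = (-0.4472)·(-3) + 0.8944·(-4) = -2.2361.
u_2 = w_2 + 2.2361·e_1 = (-4.0000, -2.0000).

u_2 = (-4.0000, -2.0000)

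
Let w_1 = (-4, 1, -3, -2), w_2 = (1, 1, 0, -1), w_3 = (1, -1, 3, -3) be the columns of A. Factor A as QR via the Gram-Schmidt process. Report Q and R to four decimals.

Q = [[-0.7303, 0.5032, -0.2208], [0.1826, 0.5999, -0.4302], [-0.5477, -0.0581, 0.5851], [-0.3651, -0.6193, -0.6510]], R = [[5.4772, -0.1826, -1.4606], [0.0000, 1.7224, 1.5869], [0.0000, 0.0000, 3.9177]]

w_1 = (-4, 1, -3, -2); ‖w_1‖ = 5.4772, so e_1 = (-0.7303, 0.1826, -0.5477, -0.3651).
e_1·w_2 = (-0.7303)·1 + 0.1826·1 + (-0.5477)·0 + (-0.3651)·(-1) = -0.1826.
u_2 = w_2 + 0.1826·e_1 = (0.8667, 1.0333, -0.1000, -1.0667).
‖u_2‖ = 1.7224, so e_2 = (0.5032, 0.5999, -0.0581, -0.6193).
e_1·w_3 = (-0.7303)·1 + 0.1826·(-1) + (-0.5477)·3 + (-0.3651)·(-3) = -1.4606; e_2·w_3 = 0.5032·1 + 0.5999·(-1) + (-0.0581)·3 + (-0.6193)·(-3) = 1.5869.
u_3 = w_3 + 1.4606·e_1 − 1.5869·e_2 = (-0.8652, -1.6854, 2.2921, -2.5506).
‖u_3‖ = 3.9177, so e_3 = (-0.2208, -0.4302, 0.5851, -0.6510).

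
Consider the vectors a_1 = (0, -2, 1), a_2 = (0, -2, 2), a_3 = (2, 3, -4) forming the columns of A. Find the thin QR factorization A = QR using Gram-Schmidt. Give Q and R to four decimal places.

Q = [[0.0000, 0.0000, 1.0000], [-0.8944, 0.4472, 0.0000], [0.4472, 0.8944, 0.0000]], R = [[2.2361, 2.6833, -4.4721], [0.0000, 0.8944, -2.2361], [0.0000, 0.0000, 2.0000]]

a_1 = (0, -2, 1); ‖a_1‖ = 2.2361, so q_1 = (0.0000, -0.8944, 0.4472).
q_1·a_2 = 0.0000·0 + (-0.8944)·(-2) + 0.4472·2 = 2.6833.
u_2 = a_2 − 2.6833·q_1 = (0.0000, 0.4000, 0.8000).
‖u_2‖ = 0.8944, so q_2 = (0.0000, 0.4472, 0.8944).
q_1·a_3 = 0.0000·2 + (-0.8944)·3 + 0.4472·(-4) = -4.4721; q_2·a_3 = 0.0000·2 + 0.4472·3 + 0.8944·(-4) = -2.2361.
u_3 = a_3 + 4.4721·q_1 + 2.2361·q_2 = (2.0000, 0.0000, 0.0000).
‖u_3‖ = 2.0000, so q_3 = (1.0000, 0.0000, 0.0000).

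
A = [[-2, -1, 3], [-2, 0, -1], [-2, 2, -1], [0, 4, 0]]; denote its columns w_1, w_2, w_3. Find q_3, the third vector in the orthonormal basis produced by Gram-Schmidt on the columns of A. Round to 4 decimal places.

q_3 = (0.7620, -0.4657, -0.2963, 0.3387)

w_1 = (-2, -2, -2, 0); ‖w_1‖ = 3.4641, so q_1 = (-0.5774, -0.5774, -0.5774, 0.0000).
q_1·w_2 = (-0.5774)·(-1) + (-0.5774)·0 + (-0.5774)·2 + 0.0000·4 = -0.5774.
u_2 = w_2 + 0.5774·q_1 = (-1.3333, -0.3333, 1.6667, 4.0000).
‖u_2‖ = 4.5461, so q_2 = (-0.2933, -0.0733, 0.3666, 0.8799).
q_1·w_3 = (-0.5774)·3 + (-0.5774)·(-1) + (-0.5774)·(-1) + 0.0000·0 = -0.5774; q_2·w_3 = (-0.2933)·3 + (-0.0733)·(-1) + 0.3666·(-1) + 0.8799·0 = -1.1732.
u_3 = w_3 + 0.5774·q_1 + 1.1732·q_2 = (2.3226, -1.4194, -0.9032, 1.0323).
‖u_3‖ = 3.0480, so q_3 = (0.7620, -0.4657, -0.2963, 0.3387).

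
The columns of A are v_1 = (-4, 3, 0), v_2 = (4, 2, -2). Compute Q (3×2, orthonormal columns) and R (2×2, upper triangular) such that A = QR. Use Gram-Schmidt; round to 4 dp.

v_1 = (-4, 3, 0); ‖v_1‖ = 5.0000, so e_1 = (-0.8000, 0.6000, 0.0000).
e_1·v_2 = (-0.8000)·4 + 0.6000·2 + 0.0000·(-2) = -2.0000.
u_2 = v_2 + 2.0000·e_1 = (2.4000, 3.2000, -2.0000).
‖u_2‖ = 4.4721, so e_2 = (0.5367, 0.7155, -0.4472).

Q = [[-0.8000, 0.5367], [0.6000, 0.7155], [0.0000, -0.4472]], R = [[5.0000, -2.0000], [0.0000, 4.4721]]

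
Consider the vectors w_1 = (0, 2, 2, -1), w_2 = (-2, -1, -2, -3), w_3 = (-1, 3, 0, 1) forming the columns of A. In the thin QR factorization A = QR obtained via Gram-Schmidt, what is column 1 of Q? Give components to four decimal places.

e_1 = w_1/‖w_1‖ = (0, 2, 2, -1)/3.0000 = (0.0000, 0.6667, 0.6667, -0.3333).

e_1 = (0.0000, 0.6667, 0.6667, -0.3333)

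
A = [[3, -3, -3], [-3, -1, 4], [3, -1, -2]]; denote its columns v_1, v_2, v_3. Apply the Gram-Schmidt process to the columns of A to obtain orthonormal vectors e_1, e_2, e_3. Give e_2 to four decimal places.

e_1 = v_1/‖v_1‖ = (3, -3, 3)/5.1962 = (0.5774, -0.5774, 0.5774).
r_{12} = e_1·v_2 = -1.7321.
u_2 = v_2 + 1.7321·e_1 = (-2.0000, -2.0000, 0.0000).
‖u_2‖ = 2.8284, so e_2 = (-0.7071, -0.7071, 0.0000).

e_2 = (-0.7071, -0.7071, 0.0000)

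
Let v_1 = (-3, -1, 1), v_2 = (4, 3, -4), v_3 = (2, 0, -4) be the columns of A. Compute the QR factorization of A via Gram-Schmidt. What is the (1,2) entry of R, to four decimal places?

r_{12} = -5.7287

v_1 = (-3, -1, 1); ‖v_1‖ = 3.3166, so e_1 = (-0.9045, -0.3015, 0.3015).
r_{12} = e_1·v_2 = -5.7287.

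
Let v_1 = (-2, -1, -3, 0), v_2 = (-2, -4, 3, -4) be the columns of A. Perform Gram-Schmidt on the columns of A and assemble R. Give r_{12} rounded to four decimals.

v_1 = (-2, -1, -3, 0); ‖v_1‖ = 3.7417, so e_1 = (-0.5345, -0.2673, -0.8018, 0.0000).
r_{12} = e_1·v_2 = -0.2673.

r_{12} = -0.2673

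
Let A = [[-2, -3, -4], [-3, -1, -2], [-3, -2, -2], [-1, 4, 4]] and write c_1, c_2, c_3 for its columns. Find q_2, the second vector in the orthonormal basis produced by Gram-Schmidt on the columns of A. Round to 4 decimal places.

q_2 = (-0.4108, 0.0874, -0.1136, 0.9004)

q_1 = c_1/‖c_1‖ = (-2, -3, -3, -1)/4.7958 = (-0.4170, -0.6255, -0.6255, -0.2085).
r_{12} = q_1·c_2 = 2.2937.
u_2 = c_2 − 2.2937·q_1 = (-2.0435, 0.4348, -0.5652, 4.4783).
‖u_2‖ = 4.9738, so q_2 = (-0.4108, 0.0874, -0.1136, 0.9004).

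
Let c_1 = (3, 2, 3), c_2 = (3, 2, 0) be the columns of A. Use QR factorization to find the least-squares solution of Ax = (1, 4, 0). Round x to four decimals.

x = (0.0000, 0.8462)

c_1 = (3, 2, 3); ‖c_1‖ = 4.6904, so q_1 = (0.6396, 0.4264, 0.6396).
q_1·c_2 = 0.6396·3 + 0.4264·2 + 0.6396·0 = 2.7716.
u_2 = c_2 − 2.7716·q_1 = (1.2273, 0.8182, -1.7727).
‖u_2‖ = 2.3061, so q_2 = (0.5322, 0.3548, -0.7687).
Qᵀb = (2.3452, 1.9513).
Back-substitute: x_2 = 1.9513/2.3061 = 0.8462.
x_1 = (2.3452 − 2.7716·0.8462)/4.6904 = 0.0000.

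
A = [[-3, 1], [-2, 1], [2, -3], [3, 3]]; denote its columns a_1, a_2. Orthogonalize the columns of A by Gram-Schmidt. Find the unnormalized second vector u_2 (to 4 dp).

u_2 = (0.7692, 0.8462, -2.8462, 3.2308)

a_1 = (-3, -2, 2, 3); ‖a_1‖ = 5.0990, so e_1 = (-0.5883, -0.3922, 0.3922, 0.5883).
e_1·a_2 = (-0.5883)·1 + (-0.3922)·1 + 0.3922·(-3) + 0.5883·3 = -0.3922.
u_2 = a_2 + 0.3922·e_1 = (0.7692, 0.8462, -2.8462, 3.2308).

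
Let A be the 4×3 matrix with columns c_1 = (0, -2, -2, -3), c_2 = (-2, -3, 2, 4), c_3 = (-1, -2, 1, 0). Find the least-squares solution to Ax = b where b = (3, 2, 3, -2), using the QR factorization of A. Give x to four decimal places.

q_1 = c_1/‖c_1‖ = (0, -2, -2, -3)/4.1231 = (0.0000, -0.4851, -0.4851, -0.7276).
r_{12} = q_1·c_2 = -2.4254.
u_2 = c_2 + 2.4254·q_1 = (-2.0000, -4.1765, 0.8235, 2.2353).
‖u_2‖ = 5.2075, so q_2 = (-0.3841, -0.8020, 0.1581, 0.4292).
r_{13} = q_1·c_3 = 0.4851; r_{23} = q_2·c_3 = 2.1462.
u_3 = c_3 − 0.4851·q_1 − 2.1462·q_2 = (-0.1757, -0.0434, 0.8959, -0.5683).
‖u_3‖ = 1.0763, so q_3 = (-0.1633, -0.0403, 0.8324, -0.5281).
Qᵀb = (-0.9701, -3.1403, 2.9829).
Back-substitute: x_3 = 2.9829/1.0763 = 2.7715.
x_2 = (-3.1403 − 2.1462·2.7715)/5.2075 = -1.7453.
x_1 = (-0.9701 + 2.4254·(-1.7453) − 0.4851·2.7715)/4.1231 = -1.5880.

x = (-1.5880, -1.7453, 2.7715)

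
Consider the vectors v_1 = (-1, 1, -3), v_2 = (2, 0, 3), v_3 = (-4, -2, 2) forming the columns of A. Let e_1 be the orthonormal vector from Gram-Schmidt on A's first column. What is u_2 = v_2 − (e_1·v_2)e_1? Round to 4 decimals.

v_1 = (-1, 1, -3); ‖v_1‖ = 3.3166, so e_1 = (-0.3015, 0.3015, -0.9045).
e_1·v_2 = (-0.3015)·2 + 0.3015·0 + (-0.9045)·3 = -3.3166.
u_2 = v_2 + 3.3166·e_1 = (1.0000, 1.0000, 0.0000).

u_2 = (1.0000, 1.0000, 0.0000)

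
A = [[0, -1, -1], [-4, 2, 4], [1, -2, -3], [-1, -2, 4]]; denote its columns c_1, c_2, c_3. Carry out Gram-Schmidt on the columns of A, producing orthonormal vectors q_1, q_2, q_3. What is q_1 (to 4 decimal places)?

q_1 = (0.0000, -0.9428, 0.2357, -0.2357)

q_1 = c_1/‖c_1‖ = (0, -4, 1, -1)/4.2426 = (0.0000, -0.9428, 0.2357, -0.2357).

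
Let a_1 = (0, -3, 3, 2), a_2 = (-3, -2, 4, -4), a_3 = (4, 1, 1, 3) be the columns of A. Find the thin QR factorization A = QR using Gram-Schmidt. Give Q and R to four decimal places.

a_1 = (0, -3, 3, 2); ‖a_1‖ = 4.6904, so q_1 = (0.0000, -0.6396, 0.6396, 0.4264).
q_1·a_2 = 0.0000·(-3) + (-0.6396)·(-2) + 0.6396·4 + 0.4264·(-4) = 2.1320.
u_2 = a_2 − 2.1320·q_1 = (-3.0000, -0.6364, 2.6364, -4.9091).
‖u_2‖ = 6.3604, so q_2 = (-0.4717, -0.1001, 0.4145, -0.7718).
q_1·a_3 = 0.0000·4 + (-0.6396)·1 + 0.6396·1 + 0.4264·3 = 1.2792; q_2·a_3 = (-0.4717)·4 + (-0.1001)·1 + 0.4145·1 + (-0.7718)·3 = -3.8877.
u_3 = a_3 − 1.2792·q_1 + 3.8877·q_2 = (2.1663, 1.4292, 1.7933, -0.5461).
‖u_3‖ = 3.2015, so q_3 = (0.6767, 0.4464, 0.5601, -0.1706).

Q = [[0.0000, -0.4717, 0.6767], [-0.6396, -0.1001, 0.4464], [0.6396, 0.4145, 0.5601], [0.4264, -0.7718, -0.1706]], R = [[4.6904, 2.1320, 1.2792], [0.0000, 6.3604, -3.8877], [0.0000, 0.0000, 3.2015]]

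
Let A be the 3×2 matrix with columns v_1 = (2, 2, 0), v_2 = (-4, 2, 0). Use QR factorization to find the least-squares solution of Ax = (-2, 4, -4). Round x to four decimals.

v_1 = (2, 2, 0); ‖v_1‖ = 2.8284, so q_1 = (0.7071, 0.7071, 0.0000).
q_1·v_2 = 0.7071·(-4) + 0.7071·2 + 0.0000·0 = -1.4142.
u_2 = v_2 + 1.4142·q_1 = (-3.0000, 3.0000, 0.0000).
‖u_2‖ = 4.2426, so q_2 = (-0.7071, 0.7071, 0.0000).
Qᵀb = (1.4142, 4.2426).
Back-substitute: x_2 = 4.2426/4.2426 = 1.0000.
x_1 = (1.4142 + 1.4142·1.0000)/2.8284 = 1.0000.

x = (1.0000, 1.0000)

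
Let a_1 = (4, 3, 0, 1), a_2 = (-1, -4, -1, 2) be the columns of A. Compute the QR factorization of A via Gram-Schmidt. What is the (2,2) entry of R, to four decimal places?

r_{22} = 3.8028

a_1 = (4, 3, 0, 1); ‖a_1‖ = 5.0990, so q_1 = (0.7845, 0.5883, 0.0000, 0.1961).
q_1·a_2 = 0.7845·(-1) + 0.5883·(-4) + 0.0000·(-1) + 0.1961·2 = -2.7456.
u_2 = a_2 + 2.7456·q_1 = (1.1538, -2.3846, -1.0000, 2.5385).
r_{22} = ‖u_2‖ = 3.8028.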